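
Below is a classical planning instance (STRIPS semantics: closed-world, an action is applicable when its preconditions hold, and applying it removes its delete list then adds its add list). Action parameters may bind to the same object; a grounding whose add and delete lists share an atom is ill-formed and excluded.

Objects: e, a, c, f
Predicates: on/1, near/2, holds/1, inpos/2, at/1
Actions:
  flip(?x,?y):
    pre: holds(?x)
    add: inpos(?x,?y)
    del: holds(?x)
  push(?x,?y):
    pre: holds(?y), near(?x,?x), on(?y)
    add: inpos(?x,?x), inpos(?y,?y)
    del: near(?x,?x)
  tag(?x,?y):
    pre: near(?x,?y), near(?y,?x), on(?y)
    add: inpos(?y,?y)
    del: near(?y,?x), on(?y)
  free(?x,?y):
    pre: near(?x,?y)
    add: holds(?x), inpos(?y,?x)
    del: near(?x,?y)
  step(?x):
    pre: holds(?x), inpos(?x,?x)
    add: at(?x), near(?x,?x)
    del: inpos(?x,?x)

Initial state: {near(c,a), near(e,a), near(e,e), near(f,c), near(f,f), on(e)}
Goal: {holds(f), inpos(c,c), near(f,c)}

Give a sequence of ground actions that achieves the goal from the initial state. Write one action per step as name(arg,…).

1. free(c,a)  →  {holds(c), inpos(a,c), near(e,a), near(e,e), near(f,c), near(f,f), on(e)}
2. flip(c,c)  →  {inpos(a,c), inpos(c,c), near(e,a), near(e,e), near(f,c), near(f,f), on(e)}
3. free(f,f)  →  {holds(f), inpos(a,c), inpos(c,c), inpos(f,f), near(e,a), near(e,e), near(f,c), on(e)}

free(c,a); flip(c,c); free(f,f)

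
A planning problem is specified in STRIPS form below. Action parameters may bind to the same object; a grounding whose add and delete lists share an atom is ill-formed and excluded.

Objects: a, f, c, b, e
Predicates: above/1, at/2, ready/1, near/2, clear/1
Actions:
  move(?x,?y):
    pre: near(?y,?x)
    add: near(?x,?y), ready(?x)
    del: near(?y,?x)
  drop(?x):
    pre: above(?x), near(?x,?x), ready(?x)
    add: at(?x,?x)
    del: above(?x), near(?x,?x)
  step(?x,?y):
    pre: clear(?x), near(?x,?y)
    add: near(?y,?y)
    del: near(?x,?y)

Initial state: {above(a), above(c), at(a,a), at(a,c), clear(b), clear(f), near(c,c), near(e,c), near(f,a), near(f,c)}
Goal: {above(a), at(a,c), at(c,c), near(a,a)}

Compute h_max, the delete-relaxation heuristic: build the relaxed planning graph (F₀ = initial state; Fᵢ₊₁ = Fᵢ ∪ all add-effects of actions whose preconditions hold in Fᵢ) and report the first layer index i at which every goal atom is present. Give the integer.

F0 = init (10 atoms)
F1 = F0 ∪ {near(a,a), near(a,f), near(c,e), near(c,f), ready(a), ready(c)}  (16 atoms)
F2 = F1 ∪ {at(c,c), ready(e), ready(f)}  (19 atoms)
goal ⊆ F2  ⇒  h_max = 2

2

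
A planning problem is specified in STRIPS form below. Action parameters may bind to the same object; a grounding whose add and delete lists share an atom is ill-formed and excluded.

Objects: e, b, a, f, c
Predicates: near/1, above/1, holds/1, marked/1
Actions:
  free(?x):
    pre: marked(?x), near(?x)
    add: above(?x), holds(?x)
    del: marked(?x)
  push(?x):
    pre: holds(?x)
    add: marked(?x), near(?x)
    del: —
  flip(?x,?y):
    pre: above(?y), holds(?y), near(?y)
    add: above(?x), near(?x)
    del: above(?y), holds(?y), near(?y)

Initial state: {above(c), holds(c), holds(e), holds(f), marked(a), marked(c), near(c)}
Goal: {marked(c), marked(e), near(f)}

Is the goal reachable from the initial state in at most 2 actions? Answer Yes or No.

1. push(e)  →  {above(c), holds(c), holds(e), holds(f), marked(a), marked(c), marked(e), near(c), near(e)}
2. push(f)  →  {above(c), holds(c), holds(e), holds(f), marked(a), marked(c), marked(e), marked(f), near(c), near(e), near(f)}
optimal plan length = 2; 2 ≤ 2

Yes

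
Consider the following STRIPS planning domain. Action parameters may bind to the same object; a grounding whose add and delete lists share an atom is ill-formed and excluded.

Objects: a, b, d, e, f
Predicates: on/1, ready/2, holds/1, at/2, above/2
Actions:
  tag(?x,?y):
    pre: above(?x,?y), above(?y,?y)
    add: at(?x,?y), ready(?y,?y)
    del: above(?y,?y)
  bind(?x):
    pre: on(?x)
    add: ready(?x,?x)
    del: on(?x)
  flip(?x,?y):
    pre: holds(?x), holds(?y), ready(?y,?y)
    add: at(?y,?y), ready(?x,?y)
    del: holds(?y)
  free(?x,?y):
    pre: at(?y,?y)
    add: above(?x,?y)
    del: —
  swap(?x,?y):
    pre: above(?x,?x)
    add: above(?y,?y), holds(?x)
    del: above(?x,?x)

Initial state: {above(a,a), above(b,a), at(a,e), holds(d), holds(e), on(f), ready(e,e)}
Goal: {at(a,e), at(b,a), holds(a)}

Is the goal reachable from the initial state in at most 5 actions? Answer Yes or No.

1. swap(a,b)  →  {above(b,a), above(b,b), at(a,e), holds(a), holds(d), holds(e), on(f), ready(e,e)}
2. swap(b,a)  →  {above(a,a), above(b,a), at(a,e), holds(a), holds(b), holds(d), holds(e), on(f), ready(e,e)}
3. tag(b,a)  →  {above(b,a), at(a,e), at(b,a), holds(a), holds(b), holds(d), holds(e), on(f), ready(a,a), ready(e,e)}
optimal plan length = 3; 3 ≤ 5

Yes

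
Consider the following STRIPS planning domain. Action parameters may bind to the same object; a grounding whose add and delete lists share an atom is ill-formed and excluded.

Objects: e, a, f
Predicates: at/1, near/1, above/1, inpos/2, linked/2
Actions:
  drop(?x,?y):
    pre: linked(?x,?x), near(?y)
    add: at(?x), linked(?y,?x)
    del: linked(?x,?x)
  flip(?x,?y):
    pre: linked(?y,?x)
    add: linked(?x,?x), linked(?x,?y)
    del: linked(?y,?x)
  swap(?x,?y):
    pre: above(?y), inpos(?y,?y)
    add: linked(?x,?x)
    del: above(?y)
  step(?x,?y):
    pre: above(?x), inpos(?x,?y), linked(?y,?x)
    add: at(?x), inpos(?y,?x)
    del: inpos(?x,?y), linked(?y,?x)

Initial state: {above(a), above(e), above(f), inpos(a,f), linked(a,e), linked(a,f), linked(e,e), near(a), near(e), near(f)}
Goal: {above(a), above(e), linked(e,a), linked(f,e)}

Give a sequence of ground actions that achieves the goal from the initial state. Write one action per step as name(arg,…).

1. drop(e,f)  →  {above(a), above(e), above(f), at(e), inpos(a,f), linked(a,e), linked(a,f), linked(f,e), near(a), near(e), near(f)}
2. flip(e,a)  →  {above(a), above(e), above(f), at(e), inpos(a,f), linked(a,f), linked(e,a), linked(e,e), linked(f,e), near(a), near(e), near(f)}

drop(e,f); flip(e,a)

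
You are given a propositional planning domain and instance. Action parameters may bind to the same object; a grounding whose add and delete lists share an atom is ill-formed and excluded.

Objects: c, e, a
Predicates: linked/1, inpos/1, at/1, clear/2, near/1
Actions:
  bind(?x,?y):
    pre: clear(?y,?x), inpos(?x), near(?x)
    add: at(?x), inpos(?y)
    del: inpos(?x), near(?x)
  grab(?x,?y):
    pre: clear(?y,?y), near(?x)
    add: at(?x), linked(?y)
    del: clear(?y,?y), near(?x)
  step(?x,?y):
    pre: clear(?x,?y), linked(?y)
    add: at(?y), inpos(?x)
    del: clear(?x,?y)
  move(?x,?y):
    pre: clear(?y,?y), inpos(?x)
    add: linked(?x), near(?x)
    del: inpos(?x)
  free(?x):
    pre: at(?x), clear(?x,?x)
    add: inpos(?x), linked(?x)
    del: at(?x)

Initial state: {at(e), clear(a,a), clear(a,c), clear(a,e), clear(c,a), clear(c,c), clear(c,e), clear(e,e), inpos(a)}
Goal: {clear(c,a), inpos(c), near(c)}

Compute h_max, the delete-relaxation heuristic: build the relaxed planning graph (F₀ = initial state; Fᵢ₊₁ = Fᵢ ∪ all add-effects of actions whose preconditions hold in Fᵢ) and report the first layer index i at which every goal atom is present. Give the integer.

F0 = init (9 atoms)
F1 = F0 ∪ {inpos(e), linked(a), linked(e), near(a)}  (13 atoms)
F2 = F1 ∪ {at(a), inpos(c), linked(c), near(e)}  (17 atoms)
F3 = F2 ∪ {at(c), near(c)}  (19 atoms)
goal ⊆ F3  ⇒  h_max = 3

3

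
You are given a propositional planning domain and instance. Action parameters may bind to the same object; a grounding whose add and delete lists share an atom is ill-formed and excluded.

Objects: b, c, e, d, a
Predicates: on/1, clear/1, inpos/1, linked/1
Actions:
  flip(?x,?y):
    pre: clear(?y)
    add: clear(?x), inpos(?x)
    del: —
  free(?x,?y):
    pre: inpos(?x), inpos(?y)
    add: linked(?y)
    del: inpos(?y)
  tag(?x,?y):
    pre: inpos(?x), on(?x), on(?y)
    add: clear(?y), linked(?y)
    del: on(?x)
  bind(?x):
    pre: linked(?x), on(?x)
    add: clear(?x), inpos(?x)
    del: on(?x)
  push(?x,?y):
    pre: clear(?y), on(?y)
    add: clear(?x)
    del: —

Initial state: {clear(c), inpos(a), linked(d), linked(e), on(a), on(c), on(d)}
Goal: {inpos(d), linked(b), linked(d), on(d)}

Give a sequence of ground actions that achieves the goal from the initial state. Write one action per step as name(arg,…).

1. flip(b,c)  →  {clear(b), clear(c), inpos(a), inpos(b), linked(d), linked(e), on(a), on(c), on(d)}
2. flip(d,b)  →  {clear(b), clear(c), clear(d), inpos(a), inpos(b), inpos(d), linked(d), linked(e), on(a), on(c), on(d)}
3. free(b,b)  →  {clear(b), clear(c), clear(d), inpos(a), inpos(d), linked(b), linked(d), linked(e), on(a), on(c), on(d)}

flip(b,c); flip(d,b); free(b,b)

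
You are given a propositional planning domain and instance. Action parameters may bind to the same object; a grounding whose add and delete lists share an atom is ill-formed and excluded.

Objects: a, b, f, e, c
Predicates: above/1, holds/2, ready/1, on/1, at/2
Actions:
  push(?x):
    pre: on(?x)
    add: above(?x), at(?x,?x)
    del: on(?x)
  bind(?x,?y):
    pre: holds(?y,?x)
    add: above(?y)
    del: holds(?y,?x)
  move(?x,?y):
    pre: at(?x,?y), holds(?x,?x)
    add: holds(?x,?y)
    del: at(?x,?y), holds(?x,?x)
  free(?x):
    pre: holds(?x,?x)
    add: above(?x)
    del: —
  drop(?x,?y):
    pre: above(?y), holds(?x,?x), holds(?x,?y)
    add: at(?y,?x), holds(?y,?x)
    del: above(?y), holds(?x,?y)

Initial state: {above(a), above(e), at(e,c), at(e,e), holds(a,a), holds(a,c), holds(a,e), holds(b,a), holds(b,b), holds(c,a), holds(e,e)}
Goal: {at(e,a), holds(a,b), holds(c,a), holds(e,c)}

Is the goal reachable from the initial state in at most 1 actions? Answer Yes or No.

No

1. move(e,c)  →  {above(a), above(e), at(e,e), holds(a,a), holds(a,c), holds(a,e), holds(b,a), holds(b,b), holds(c,a), holds(e,c)}
2. drop(a,e)  →  {above(a), at(e,a), at(e,e), holds(a,a), holds(a,c), holds(b,a), holds(b,b), holds(c,a), holds(e,a), holds(e,c)}
3. drop(b,a)  →  {at(a,b), at(e,a), at(e,e), holds(a,a), holds(a,b), holds(a,c), holds(b,b), holds(c,a), holds(e,a), holds(e,c)}
optimal plan length = 3; 3 > 1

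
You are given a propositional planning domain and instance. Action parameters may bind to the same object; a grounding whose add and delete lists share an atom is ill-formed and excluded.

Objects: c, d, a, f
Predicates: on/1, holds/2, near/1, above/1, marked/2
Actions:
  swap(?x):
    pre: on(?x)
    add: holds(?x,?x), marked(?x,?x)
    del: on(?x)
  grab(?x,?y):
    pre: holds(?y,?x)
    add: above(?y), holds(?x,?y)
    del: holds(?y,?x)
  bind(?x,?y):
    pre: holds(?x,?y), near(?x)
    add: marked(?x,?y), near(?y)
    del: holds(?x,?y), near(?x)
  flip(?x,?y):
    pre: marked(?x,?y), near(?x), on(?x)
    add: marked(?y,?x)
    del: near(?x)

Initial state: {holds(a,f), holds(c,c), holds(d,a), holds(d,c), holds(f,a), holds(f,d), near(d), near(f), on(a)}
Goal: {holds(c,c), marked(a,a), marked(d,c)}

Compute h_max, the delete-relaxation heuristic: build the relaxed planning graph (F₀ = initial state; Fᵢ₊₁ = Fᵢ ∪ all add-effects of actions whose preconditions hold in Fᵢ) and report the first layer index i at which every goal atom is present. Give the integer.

1

F0 = init (9 atoms)
F1 = F0 ∪ {above(a), above(d), above(f), holds(a,a), holds(a,d), holds(c,d), holds(d,f), marked(a,a), marked(d,a), marked(d,c), marked(f,a), marked(f,d), near(a), near(c)}  (23 atoms)
goal ⊆ F1  ⇒  h_max = 1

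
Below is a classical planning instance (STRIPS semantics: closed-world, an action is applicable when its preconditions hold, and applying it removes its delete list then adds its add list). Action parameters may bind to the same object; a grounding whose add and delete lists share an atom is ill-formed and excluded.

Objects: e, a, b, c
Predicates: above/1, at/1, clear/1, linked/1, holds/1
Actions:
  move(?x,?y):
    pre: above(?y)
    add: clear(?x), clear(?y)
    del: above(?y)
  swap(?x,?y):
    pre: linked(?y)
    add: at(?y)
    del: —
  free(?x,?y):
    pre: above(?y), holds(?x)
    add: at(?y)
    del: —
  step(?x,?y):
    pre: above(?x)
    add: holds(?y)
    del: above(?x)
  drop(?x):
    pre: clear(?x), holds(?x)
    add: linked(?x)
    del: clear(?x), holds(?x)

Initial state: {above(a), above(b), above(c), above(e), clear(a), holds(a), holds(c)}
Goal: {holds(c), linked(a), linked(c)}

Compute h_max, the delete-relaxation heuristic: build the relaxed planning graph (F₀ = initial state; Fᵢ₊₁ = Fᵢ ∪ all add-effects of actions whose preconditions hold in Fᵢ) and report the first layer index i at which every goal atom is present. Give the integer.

2

F0 = init (7 atoms)
F1 = F0 ∪ {at(a), at(b), at(c), at(e), clear(b), clear(c), clear(e), holds(b), holds(e), linked(a)}  (17 atoms)
F2 = F1 ∪ {linked(b), linked(c), linked(e)}  (20 atoms)
goal ⊆ F2  ⇒  h_max = 2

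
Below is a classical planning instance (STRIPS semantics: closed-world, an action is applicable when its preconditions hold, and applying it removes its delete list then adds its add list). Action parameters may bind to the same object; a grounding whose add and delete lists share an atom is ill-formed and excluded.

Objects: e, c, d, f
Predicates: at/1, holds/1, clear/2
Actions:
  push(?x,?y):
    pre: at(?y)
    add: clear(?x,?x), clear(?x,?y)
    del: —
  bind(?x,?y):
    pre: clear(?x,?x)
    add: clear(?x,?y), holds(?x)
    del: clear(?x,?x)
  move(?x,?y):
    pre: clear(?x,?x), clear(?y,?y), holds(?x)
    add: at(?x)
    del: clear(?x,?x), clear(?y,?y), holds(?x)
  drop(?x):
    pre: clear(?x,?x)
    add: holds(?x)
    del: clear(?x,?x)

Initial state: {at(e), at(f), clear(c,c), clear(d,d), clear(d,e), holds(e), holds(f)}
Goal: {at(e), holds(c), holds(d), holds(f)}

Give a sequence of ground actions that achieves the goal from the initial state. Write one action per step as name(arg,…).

1. bind(c,e)  →  {at(e), at(f), clear(c,e), clear(d,d), clear(d,e), holds(c), holds(e), holds(f)}
2. bind(d,e)  →  {at(e), at(f), clear(c,e), clear(d,e), holds(c), holds(d), holds(e), holds(f)}

bind(c,e); bind(d,e)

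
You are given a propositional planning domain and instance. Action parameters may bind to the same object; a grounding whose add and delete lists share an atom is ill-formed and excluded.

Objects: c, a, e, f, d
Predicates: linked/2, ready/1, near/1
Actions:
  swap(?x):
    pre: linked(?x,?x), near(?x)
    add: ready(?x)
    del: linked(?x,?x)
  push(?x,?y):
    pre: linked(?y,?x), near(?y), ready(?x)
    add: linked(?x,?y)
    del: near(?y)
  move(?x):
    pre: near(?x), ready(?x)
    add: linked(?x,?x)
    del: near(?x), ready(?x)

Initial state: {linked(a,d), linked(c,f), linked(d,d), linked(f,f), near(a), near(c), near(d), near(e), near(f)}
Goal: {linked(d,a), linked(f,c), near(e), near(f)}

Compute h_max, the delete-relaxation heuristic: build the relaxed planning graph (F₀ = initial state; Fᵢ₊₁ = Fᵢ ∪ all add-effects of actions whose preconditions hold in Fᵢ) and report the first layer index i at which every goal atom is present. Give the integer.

2

F0 = init (9 atoms)
F1 = F0 ∪ {ready(d), ready(f)}  (11 atoms)
F2 = F1 ∪ {linked(d,a), linked(f,c)}  (13 atoms)
goal ⊆ F2  ⇒  h_max = 2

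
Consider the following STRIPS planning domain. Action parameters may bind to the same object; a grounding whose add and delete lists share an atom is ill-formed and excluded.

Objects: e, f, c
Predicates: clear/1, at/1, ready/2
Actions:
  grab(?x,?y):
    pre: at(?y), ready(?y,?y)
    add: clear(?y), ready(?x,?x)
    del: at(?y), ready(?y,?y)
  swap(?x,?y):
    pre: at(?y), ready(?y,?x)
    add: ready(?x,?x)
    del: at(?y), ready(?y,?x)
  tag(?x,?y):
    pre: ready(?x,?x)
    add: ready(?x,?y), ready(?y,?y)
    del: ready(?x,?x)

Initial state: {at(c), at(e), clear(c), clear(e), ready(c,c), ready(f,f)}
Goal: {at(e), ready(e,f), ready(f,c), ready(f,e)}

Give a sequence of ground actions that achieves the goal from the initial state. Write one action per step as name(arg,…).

1. tag(f,e)  →  {at(c), at(e), clear(c), clear(e), ready(c,c), ready(e,e), ready(f,e)}
2. tag(e,f)  →  {at(c), at(e), clear(c), clear(e), ready(c,c), ready(e,f), ready(f,e), ready(f,f)}
3. tag(f,c)  →  {at(c), at(e), clear(c), clear(e), ready(c,c), ready(e,f), ready(f,c), ready(f,e)}

tag(f,e); tag(e,f); tag(f,c)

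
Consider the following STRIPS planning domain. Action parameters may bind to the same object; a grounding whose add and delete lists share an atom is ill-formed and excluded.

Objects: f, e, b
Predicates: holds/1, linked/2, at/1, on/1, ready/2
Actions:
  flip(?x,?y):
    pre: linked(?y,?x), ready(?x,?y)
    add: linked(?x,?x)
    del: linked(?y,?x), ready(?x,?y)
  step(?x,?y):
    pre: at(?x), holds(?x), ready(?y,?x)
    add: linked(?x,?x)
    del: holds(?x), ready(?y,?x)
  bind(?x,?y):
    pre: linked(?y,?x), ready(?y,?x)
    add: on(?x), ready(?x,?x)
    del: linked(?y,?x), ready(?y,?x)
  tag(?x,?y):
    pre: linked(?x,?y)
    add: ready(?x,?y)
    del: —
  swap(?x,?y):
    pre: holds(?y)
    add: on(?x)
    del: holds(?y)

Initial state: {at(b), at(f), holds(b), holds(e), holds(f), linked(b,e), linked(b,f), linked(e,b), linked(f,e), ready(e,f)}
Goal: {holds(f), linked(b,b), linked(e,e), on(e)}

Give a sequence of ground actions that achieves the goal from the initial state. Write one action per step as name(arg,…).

1. flip(e,f)  →  {at(b), at(f), holds(b), holds(e), holds(f), linked(b,e), linked(b,f), linked(e,b), linked(e,e)}
2. tag(e,b)  →  {at(b), at(f), holds(b), holds(e), holds(f), linked(b,e), linked(b,f), linked(e,b), linked(e,e), ready(e,b)}
3. step(b,e)  →  {at(b), at(f), holds(e), holds(f), linked(b,b), linked(b,e), linked(b,f), linked(e,b), linked(e,e)}
4. swap(e,e)  →  {at(b), at(f), holds(f), linked(b,b), linked(b,e), linked(b,f), linked(e,b), linked(e,e), on(e)}

flip(e,f); tag(e,b); step(b,e); swap(e,e)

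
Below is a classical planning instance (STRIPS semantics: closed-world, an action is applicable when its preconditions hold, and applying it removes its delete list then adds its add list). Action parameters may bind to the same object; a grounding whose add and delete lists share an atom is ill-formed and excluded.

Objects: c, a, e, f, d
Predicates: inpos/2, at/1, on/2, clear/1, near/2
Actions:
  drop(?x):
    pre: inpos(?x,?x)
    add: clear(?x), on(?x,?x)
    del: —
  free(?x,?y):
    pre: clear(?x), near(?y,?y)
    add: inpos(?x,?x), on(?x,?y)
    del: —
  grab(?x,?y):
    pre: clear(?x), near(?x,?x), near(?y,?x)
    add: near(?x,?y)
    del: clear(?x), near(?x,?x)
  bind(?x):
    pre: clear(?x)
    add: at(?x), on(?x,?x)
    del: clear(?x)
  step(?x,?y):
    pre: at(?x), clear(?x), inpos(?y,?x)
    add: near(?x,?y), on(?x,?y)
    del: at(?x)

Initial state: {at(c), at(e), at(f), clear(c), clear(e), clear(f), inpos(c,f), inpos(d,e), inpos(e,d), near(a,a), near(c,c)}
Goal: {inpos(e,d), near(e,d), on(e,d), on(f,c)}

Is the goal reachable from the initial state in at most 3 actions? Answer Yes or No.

1. free(f,c)  →  {at(c), at(e), at(f), clear(c), clear(e), clear(f), inpos(c,f), inpos(d,e), inpos(e,d), inpos(f,f), near(a,a), near(c,c), on(f,c)}
2. step(e,d)  →  {at(c), at(f), clear(c), clear(e), clear(f), inpos(c,f), inpos(d,e), inpos(e,d), inpos(f,f), near(a,a), near(c,c), near(e,d), on(e,d), on(f,c)}
optimal plan length = 2; 2 ≤ 3

Yes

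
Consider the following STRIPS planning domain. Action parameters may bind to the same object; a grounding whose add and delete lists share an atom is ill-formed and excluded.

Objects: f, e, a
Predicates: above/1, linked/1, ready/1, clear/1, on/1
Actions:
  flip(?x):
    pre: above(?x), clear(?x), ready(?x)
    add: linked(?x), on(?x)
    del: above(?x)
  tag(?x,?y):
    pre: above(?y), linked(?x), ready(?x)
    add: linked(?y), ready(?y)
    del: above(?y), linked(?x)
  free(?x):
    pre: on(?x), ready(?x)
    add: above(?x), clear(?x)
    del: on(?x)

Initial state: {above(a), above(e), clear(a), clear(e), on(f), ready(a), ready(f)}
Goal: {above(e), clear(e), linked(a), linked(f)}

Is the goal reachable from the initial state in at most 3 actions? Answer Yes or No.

Yes

1. flip(a)  →  {above(e), clear(a), clear(e), linked(a), on(a), on(f), ready(a), ready(f)}
2. free(f)  →  {above(e), above(f), clear(a), clear(e), clear(f), linked(a), on(a), ready(a), ready(f)}
3. flip(f)  →  {above(e), clear(a), clear(e), clear(f), linked(a), linked(f), on(a), on(f), ready(a), ready(f)}
optimal plan length = 3; 3 ≤ 3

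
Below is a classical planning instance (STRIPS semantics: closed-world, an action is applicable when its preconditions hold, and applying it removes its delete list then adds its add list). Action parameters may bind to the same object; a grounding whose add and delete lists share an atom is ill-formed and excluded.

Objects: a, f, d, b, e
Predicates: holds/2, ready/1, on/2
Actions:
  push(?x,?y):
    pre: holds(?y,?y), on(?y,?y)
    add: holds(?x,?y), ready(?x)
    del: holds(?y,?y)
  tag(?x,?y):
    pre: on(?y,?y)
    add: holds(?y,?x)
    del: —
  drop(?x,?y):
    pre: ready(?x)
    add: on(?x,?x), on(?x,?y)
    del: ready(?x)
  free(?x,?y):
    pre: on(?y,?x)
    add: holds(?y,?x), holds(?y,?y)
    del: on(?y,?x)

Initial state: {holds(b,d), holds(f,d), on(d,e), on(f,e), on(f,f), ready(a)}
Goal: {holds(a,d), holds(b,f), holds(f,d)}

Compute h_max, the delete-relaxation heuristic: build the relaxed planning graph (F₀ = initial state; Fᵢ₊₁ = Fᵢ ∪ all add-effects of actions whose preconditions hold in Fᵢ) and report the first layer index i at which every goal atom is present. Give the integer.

F0 = init (6 atoms)
F1 = F0 ∪ {holds(d,d), holds(d,e), holds(f,a), holds(f,b), holds(f,e), holds(f,f), on(a,a), on(a,b), on(a,d), on(a,e), on(a,f)}  (17 atoms)
F2 = F1 ∪ {holds(a,a), holds(a,b), holds(a,d), holds(a,e), holds(a,f), holds(b,f), holds(d,f), holds(e,f), ready(b), ready(d), ready(e)}  (28 atoms)
goal ⊆ F2  ⇒  h_max = 2

2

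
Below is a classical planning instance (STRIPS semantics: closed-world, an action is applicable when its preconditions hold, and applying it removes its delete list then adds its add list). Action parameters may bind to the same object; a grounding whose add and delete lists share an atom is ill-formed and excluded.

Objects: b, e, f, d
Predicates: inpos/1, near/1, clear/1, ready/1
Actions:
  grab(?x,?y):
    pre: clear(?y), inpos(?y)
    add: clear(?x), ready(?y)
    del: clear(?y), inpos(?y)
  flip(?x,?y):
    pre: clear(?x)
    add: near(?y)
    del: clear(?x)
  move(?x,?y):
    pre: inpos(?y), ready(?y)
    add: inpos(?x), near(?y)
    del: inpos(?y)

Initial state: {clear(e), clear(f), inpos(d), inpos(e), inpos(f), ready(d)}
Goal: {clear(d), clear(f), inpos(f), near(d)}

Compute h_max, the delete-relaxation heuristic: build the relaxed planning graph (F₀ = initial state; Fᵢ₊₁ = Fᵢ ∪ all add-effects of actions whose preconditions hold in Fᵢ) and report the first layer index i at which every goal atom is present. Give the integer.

1

F0 = init (6 atoms)
F1 = F0 ∪ {clear(b), clear(d), inpos(b), near(b), near(d), near(e), near(f), ready(e), ready(f)}  (15 atoms)
goal ⊆ F1  ⇒  h_max = 1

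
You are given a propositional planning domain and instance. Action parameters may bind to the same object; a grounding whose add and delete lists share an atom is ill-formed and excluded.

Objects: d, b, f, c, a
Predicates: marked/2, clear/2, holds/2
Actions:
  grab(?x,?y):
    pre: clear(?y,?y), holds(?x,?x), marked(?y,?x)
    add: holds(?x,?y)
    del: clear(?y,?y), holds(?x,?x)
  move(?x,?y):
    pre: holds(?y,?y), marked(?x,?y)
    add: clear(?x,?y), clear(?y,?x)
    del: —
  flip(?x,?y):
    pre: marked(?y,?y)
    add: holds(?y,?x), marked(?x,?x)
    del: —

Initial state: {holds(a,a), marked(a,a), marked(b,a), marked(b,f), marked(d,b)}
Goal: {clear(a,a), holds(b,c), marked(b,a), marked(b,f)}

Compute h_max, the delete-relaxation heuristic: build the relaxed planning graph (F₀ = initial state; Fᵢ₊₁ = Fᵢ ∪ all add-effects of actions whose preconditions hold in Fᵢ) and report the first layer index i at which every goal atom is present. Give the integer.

F0 = init (5 atoms)
F1 = F0 ∪ {clear(a,a), clear(a,b), clear(b,a), holds(a,b), holds(a,c), holds(a,d), holds(a,f), marked(b,b), marked(c,c), marked(d,d), marked(f,f)}  (16 atoms)
F2 = F1 ∪ {holds(b,a), holds(b,b), holds(b,c), holds(b,d), holds(b,f), holds(c,a), holds(c,b), holds(c,c), holds(c,d), holds(c,f), holds(d,a), holds(d,b), holds(d,c), holds(d,d), holds(d,f), holds(f,a), holds(f,b), holds(f,c), holds(f,d), holds(f,f)}  (36 atoms)
goal ⊆ F2  ⇒  h_max = 2

2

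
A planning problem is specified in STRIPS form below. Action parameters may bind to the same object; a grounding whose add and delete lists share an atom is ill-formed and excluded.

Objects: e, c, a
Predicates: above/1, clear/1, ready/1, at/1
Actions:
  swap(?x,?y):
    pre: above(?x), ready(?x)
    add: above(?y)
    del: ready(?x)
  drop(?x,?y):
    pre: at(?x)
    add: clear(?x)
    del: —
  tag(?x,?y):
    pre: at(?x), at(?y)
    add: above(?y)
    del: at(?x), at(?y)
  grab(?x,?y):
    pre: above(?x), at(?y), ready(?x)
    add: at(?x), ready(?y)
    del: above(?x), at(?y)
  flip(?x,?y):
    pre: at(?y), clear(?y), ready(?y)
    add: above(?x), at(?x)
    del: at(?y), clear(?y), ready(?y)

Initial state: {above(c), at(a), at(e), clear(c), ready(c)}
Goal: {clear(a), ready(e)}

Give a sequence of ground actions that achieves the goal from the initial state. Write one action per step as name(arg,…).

1. drop(a,e)  →  {above(c), at(a), at(e), clear(a), clear(c), ready(c)}
2. grab(c,e)  →  {at(a), at(c), clear(a), clear(c), ready(c), ready(e)}

drop(a,e); grab(c,e)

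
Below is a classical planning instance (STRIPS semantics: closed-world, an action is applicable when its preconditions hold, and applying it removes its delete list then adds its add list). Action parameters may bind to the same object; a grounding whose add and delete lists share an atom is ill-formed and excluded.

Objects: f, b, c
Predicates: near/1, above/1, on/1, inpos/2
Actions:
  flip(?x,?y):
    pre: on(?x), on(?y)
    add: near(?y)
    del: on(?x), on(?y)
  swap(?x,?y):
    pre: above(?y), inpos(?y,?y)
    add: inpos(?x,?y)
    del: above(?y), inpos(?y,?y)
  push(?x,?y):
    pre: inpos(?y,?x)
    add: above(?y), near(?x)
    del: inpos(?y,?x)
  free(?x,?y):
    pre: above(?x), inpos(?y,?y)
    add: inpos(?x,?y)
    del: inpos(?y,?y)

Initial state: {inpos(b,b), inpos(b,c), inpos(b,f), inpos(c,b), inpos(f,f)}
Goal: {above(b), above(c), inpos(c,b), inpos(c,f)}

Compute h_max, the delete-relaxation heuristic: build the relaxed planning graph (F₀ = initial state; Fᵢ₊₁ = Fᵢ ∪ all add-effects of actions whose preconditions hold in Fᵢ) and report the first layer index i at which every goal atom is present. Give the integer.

F0 = init (5 atoms)
F1 = F0 ∪ {above(b), above(c), above(f), near(b), near(c), near(f)}  (11 atoms)
F2 = F1 ∪ {inpos(c,f), inpos(f,b)}  (13 atoms)
goal ⊆ F2  ⇒  h_max = 2

2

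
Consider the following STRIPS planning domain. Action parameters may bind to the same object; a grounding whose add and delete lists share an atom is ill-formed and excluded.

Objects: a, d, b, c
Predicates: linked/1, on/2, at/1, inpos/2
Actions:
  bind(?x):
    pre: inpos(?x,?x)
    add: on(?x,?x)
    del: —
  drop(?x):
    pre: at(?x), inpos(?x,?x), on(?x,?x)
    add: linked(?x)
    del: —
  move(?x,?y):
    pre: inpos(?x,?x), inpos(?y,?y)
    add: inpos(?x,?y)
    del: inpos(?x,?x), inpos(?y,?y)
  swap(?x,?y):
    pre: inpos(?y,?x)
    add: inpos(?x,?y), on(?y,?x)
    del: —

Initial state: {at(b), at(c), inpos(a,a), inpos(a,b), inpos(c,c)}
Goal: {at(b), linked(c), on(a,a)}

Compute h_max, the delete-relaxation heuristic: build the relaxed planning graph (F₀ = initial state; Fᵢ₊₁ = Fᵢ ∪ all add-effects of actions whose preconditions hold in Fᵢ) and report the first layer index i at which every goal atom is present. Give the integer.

F0 = init (5 atoms)
F1 = F0 ∪ {inpos(a,c), inpos(b,a), inpos(c,a), on(a,a), on(a,b), on(c,c)}  (11 atoms)
F2 = F1 ∪ {linked(c), on(a,c), on(b,a), on(c,a)}  (15 atoms)
goal ⊆ F2  ⇒  h_max = 2

2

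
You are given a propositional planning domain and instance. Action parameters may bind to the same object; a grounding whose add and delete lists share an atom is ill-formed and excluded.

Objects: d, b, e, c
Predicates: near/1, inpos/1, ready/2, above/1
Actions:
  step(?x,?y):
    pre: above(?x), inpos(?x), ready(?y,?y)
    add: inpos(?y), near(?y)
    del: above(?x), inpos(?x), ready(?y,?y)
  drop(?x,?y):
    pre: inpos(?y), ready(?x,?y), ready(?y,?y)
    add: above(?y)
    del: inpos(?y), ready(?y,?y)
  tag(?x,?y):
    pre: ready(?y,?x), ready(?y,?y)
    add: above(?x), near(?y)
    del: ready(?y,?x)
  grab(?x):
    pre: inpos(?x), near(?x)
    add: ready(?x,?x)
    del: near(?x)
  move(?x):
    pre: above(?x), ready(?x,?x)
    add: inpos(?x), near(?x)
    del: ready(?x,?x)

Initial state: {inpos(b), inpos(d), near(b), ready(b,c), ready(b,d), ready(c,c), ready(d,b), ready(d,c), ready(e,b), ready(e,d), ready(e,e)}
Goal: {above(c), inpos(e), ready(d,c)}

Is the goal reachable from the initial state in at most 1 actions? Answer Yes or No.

1. tag(d,e)  →  {above(d), inpos(b), inpos(d), near(b), near(e), ready(b,c), ready(b,d), ready(c,c), ready(d,b), ready(d,c), ready(e,b), ready(e,e)}
2. step(d,e)  →  {inpos(b), inpos(e), near(b), near(e), ready(b,c), ready(b,d), ready(c,c), ready(d,b), ready(d,c), ready(e,b)}
3. tag(c,c)  →  {above(c), inpos(b), inpos(e), near(b), near(c), near(e), ready(b,c), ready(b,d), ready(d,b), ready(d,c), ready(e,b)}
optimal plan length = 3; 3 > 1

No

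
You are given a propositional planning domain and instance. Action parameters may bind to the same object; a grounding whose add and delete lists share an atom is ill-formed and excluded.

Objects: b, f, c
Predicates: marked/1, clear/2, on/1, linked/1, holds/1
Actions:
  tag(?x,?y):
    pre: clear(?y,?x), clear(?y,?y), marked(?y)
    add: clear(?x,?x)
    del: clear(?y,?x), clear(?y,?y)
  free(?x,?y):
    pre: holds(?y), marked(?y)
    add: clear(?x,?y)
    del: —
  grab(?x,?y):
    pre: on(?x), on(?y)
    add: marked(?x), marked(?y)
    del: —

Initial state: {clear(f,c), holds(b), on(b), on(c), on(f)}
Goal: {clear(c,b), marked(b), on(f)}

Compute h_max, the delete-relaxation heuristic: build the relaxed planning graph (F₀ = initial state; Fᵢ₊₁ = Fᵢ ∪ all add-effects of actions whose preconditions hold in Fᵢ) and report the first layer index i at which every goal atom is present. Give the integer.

F0 = init (5 atoms)
F1 = F0 ∪ {marked(b), marked(c), marked(f)}  (8 atoms)
F2 = F1 ∪ {clear(b,b), clear(c,b), clear(f,b)}  (11 atoms)
goal ⊆ F2  ⇒  h_max = 2

2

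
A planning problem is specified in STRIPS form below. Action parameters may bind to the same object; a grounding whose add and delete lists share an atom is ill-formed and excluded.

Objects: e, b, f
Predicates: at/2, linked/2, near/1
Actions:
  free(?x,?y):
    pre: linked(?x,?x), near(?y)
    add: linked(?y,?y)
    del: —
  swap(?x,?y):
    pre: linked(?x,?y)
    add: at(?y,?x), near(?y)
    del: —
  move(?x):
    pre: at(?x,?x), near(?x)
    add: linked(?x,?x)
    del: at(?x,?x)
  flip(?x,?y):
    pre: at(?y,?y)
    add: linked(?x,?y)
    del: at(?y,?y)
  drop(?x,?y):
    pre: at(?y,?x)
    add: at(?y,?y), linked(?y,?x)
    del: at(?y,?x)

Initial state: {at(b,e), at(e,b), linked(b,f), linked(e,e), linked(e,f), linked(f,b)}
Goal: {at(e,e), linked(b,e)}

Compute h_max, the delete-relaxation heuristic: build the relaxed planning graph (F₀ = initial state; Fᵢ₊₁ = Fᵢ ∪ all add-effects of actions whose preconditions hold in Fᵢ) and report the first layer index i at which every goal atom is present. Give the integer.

F0 = init (6 atoms)
F1 = F0 ∪ {at(b,b), at(b,f), at(e,e), at(f,b), at(f,e), linked(b,e), linked(e,b), near(b), near(e), near(f)}  (16 atoms)
goal ⊆ F1  ⇒  h_max = 1

1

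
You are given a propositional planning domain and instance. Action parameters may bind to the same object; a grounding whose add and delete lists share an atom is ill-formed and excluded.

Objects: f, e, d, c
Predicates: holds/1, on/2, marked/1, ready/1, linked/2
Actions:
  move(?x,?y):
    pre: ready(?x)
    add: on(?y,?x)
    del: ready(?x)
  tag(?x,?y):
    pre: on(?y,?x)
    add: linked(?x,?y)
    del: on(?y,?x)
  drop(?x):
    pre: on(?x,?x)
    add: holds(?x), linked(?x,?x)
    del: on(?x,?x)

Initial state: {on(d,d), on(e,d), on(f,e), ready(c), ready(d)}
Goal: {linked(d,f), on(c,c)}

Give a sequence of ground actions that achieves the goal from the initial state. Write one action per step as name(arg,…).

1. move(d,f)  →  {on(d,d), on(e,d), on(f,d), on(f,e), ready(c)}
2. move(c,c)  →  {on(c,c), on(d,d), on(e,d), on(f,d), on(f,e)}
3. tag(d,f)  →  {linked(d,f), on(c,c), on(d,d), on(e,d), on(f,e)}

move(d,f); move(c,c); tag(d,f)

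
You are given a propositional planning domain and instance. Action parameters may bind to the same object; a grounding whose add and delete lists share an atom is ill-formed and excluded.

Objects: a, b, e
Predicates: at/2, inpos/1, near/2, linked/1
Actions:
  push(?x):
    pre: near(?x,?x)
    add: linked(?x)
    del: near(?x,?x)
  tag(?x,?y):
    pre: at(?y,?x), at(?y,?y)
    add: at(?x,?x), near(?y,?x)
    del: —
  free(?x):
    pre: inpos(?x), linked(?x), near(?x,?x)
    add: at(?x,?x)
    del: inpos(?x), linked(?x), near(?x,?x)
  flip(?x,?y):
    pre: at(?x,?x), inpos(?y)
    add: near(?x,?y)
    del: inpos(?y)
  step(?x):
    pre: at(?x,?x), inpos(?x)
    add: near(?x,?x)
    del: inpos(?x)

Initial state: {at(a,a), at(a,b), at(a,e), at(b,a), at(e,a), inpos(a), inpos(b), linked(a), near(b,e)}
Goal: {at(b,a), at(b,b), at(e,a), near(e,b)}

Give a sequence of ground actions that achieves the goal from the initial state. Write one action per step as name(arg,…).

1. tag(b,a)  →  {at(a,a), at(a,b), at(a,e), at(b,a), at(b,b), at(e,a), inpos(a), inpos(b), linked(a), near(a,b), near(b,e)}
2. tag(e,a)  →  {at(a,a), at(a,b), at(a,e), at(b,a), at(b,b), at(e,a), at(e,e), inpos(a), inpos(b), linked(a), near(a,b), near(a,e), near(b,e)}
3. flip(e,b)  →  {at(a,a), at(a,b), at(a,e), at(b,a), at(b,b), at(e,a), at(e,e), inpos(a), linked(a), near(a,b), near(a,e), near(b,e), near(e,b)}

tag(b,a); tag(e,a); flip(e,b)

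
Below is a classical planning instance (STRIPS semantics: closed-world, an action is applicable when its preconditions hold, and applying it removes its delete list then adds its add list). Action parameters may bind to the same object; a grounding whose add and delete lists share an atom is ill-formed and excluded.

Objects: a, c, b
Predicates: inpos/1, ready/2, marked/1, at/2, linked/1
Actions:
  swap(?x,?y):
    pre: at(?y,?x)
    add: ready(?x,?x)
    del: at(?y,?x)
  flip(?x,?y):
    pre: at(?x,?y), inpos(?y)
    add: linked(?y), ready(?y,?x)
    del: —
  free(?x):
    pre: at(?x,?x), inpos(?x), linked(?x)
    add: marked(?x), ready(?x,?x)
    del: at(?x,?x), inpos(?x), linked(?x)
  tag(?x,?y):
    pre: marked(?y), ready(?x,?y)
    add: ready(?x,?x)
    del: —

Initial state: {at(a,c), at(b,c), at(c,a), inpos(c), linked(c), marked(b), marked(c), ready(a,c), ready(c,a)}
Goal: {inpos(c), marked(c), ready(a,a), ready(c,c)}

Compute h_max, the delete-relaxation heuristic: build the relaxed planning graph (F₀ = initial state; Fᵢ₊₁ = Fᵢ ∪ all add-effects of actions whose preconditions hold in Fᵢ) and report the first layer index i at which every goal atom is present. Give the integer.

1

F0 = init (9 atoms)
F1 = F0 ∪ {ready(a,a), ready(c,b), ready(c,c)}  (12 atoms)
goal ⊆ F1  ⇒  h_max = 1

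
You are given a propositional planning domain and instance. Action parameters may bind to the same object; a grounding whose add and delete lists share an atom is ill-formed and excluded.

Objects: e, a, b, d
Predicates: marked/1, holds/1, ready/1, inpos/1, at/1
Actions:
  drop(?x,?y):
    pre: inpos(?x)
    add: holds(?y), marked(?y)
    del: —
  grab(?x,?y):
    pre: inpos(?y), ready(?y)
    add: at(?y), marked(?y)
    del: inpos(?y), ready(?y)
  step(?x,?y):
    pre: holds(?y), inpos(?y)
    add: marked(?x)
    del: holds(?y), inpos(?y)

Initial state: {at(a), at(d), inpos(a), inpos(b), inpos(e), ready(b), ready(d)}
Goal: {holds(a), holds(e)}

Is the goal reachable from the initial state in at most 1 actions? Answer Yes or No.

1. drop(e,e)  →  {at(a), at(d), holds(e), inpos(a), inpos(b), inpos(e), marked(e), ready(b), ready(d)}
2. drop(e,a)  →  {at(a), at(d), holds(a), holds(e), inpos(a), inpos(b), inpos(e), marked(a), marked(e), ready(b), ready(d)}
optimal plan length = 2; 2 > 1

No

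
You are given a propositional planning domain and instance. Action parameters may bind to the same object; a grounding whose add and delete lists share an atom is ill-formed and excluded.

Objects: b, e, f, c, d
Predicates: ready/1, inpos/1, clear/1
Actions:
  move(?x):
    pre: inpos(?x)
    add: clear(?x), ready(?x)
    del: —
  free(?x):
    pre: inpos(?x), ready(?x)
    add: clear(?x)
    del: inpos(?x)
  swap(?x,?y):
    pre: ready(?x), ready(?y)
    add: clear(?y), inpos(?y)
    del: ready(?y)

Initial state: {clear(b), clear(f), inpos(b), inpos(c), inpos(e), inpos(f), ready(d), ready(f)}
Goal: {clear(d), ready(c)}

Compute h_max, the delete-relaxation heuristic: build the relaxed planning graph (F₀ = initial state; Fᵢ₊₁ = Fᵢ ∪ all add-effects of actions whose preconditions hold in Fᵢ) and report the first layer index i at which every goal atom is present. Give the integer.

1

F0 = init (8 atoms)
F1 = F0 ∪ {clear(c), clear(d), clear(e), inpos(d), ready(b), ready(c), ready(e)}  (15 atoms)
goal ⊆ F1  ⇒  h_max = 1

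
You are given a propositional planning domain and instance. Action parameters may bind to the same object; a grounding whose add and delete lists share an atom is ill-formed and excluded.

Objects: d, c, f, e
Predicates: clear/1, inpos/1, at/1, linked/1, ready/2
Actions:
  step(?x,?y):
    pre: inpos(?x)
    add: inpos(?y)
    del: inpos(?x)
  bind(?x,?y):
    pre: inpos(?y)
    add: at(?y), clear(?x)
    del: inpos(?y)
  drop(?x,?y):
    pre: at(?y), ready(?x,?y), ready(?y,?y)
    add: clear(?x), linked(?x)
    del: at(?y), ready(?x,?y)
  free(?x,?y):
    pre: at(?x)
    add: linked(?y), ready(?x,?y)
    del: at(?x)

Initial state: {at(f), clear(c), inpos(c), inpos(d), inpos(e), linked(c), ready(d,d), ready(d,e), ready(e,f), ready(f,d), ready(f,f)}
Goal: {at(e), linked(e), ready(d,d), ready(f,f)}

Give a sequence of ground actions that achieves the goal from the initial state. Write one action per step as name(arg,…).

bind(d,e); drop(e,f)

1. bind(d,e)  →  {at(e), at(f), clear(c), clear(d), inpos(c), inpos(d), linked(c), ready(d,d), ready(d,e), ready(e,f), ready(f,d), ready(f,f)}
2. drop(e,f)  →  {at(e), clear(c), clear(d), clear(e), inpos(c), inpos(d), linked(c), linked(e), ready(d,d), ready(d,e), ready(f,d), ready(f,f)}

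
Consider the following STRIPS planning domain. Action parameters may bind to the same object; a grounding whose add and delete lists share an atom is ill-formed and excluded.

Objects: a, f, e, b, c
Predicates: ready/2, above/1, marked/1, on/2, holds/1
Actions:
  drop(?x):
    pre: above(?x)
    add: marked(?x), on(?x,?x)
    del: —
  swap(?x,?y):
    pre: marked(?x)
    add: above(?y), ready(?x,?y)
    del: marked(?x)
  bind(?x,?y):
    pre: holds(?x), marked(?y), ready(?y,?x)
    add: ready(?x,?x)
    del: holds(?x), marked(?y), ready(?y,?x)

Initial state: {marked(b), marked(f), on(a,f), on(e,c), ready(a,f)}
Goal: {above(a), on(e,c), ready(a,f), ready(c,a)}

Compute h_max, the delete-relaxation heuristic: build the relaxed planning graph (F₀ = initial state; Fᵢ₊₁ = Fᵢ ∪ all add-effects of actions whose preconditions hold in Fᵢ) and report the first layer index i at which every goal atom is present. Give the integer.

3

F0 = init (5 atoms)
F1 = F0 ∪ {above(a), above(b), above(c), above(e), above(f), ready(b,a), ready(b,b), ready(b,c), ready(b,e), ready(b,f), ready(f,a), ready(f,b), ready(f,c), ready(f,e), ready(f,f)}  (20 atoms)
F2 = F1 ∪ {marked(a), marked(c), marked(e), on(a,a), on(b,b), on(c,c), on(e,e), on(f,f)}  (28 atoms)
F3 = F2 ∪ {ready(a,a), ready(a,b), ready(a,c), ready(a,e), ready(c,a), ready(c,b), ready(c,c), ready(c,e), ready(c,f), ready(e,a), ready(e,b), ready(e,c), ready(e,e), ready(e,f)}  (42 atoms)
goal ⊆ F3  ⇒  h_max = 3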